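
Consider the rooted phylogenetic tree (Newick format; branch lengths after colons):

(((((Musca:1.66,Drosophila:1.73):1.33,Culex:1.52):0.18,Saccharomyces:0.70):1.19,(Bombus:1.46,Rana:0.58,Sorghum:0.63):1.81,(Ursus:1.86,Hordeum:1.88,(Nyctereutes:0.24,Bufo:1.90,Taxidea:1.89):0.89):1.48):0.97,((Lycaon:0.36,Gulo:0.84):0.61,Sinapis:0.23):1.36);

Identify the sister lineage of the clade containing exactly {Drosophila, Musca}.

The clade containing exactly {Drosophila, Musca} attaches to the tree at the node subtending ((Musca,Drosophila),Culex).
The other lineage descending from that same node — the sister group — is the single tip Culex.

Culex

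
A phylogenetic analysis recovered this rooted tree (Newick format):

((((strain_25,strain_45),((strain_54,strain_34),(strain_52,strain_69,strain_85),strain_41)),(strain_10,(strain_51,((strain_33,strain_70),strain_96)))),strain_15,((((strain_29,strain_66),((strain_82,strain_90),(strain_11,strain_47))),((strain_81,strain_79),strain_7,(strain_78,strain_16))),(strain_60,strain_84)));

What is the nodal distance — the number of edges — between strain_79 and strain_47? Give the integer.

The MRCA of strain_79 and strain_47 is the node subtending (((strain_29,strain_66),((strain_82,strain_90),(strain_11,strain_47))),((strain_81,strain_79),strain_7,(strain_78,strain_16))).
From strain_79 up to that node: 3 branches. From strain_47 up to the same node: 4 branches. Total: 3 + 4 = 7.

7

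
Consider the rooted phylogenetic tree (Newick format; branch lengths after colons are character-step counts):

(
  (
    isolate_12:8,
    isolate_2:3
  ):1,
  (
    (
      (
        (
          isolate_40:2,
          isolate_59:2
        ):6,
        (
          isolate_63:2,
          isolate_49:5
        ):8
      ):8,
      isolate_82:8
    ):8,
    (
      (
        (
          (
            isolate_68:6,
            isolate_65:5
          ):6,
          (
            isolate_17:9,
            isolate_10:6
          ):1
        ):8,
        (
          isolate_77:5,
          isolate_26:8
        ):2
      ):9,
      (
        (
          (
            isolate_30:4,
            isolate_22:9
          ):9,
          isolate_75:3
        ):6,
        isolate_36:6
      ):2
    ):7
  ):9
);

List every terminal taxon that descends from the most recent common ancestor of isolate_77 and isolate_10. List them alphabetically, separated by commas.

isolate_10, isolate_17, isolate_26, isolate_65, isolate_68, isolate_77

Tracing isolate_77: it sits inside (isolate_77,isolate_26).
Tracing isolate_10: it sits inside (isolate_17,isolate_10).
The smallest clade enclosing both is (((isolate_68,isolate_65),(isolate_17,isolate_10)),(isolate_77,isolate_26)); the answer is its 6 terminal taxa in alphabetical order.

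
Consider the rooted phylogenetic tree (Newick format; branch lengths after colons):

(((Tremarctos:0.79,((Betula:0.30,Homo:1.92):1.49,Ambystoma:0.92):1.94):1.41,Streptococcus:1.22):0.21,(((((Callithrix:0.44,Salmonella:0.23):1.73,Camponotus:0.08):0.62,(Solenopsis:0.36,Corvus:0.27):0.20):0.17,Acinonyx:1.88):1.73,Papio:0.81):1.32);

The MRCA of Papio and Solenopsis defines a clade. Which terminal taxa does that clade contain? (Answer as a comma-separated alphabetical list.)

Acinonyx, Callithrix, Camponotus, Corvus, Papio, Salmonella, Solenopsis

Tracing Papio: it sits inside (((((Callithrix,Salmonella),Camponotus),(Solenopsis,Corvus)),Acinonyx),Papio).
Tracing Solenopsis: it sits inside (Solenopsis,Corvus).
The smallest clade enclosing both is (((((Callithrix,Salmonella),Camponotus),(Solenopsis,Corvus)),Acinonyx),Papio); the answer is its 7 terminal taxa in alphabetical order.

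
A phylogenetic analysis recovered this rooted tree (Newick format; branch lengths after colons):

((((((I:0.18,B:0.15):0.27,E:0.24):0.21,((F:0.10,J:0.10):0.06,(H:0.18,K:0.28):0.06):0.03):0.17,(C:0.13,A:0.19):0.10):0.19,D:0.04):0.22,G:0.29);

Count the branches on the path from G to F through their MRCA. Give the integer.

The MRCA of G and F is the root of the tree.
From G up to that node: 1 branch. From F up to the same node: 6 branches. Total: 1 + 6 = 7.

7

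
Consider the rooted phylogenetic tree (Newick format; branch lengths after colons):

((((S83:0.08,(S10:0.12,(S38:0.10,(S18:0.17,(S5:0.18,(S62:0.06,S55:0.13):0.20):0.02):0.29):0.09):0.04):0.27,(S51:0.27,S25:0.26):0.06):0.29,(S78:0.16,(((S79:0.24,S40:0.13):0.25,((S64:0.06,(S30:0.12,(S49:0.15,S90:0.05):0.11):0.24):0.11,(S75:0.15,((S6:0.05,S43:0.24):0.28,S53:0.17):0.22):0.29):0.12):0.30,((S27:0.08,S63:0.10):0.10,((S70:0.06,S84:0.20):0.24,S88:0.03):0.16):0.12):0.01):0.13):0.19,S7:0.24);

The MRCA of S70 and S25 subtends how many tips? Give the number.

25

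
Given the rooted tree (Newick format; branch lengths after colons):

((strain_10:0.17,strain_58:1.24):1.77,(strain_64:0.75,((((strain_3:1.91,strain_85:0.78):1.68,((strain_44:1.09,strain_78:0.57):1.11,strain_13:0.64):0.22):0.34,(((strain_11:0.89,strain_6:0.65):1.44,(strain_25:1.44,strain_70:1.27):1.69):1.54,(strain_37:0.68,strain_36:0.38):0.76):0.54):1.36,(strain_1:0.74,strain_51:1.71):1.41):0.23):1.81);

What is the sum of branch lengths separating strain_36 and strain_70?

5.64

The path runs strain_36 → … → MRCA → … → strain_70; the MRCA is the node subtending (((strain_11,strain_6),(strain_25,strain_70)),(strain_37,strain_36)).
Branch lengths along that path: 0.38 + 0.76 + 1.54 + 1.69 + 1.27 = 5.64.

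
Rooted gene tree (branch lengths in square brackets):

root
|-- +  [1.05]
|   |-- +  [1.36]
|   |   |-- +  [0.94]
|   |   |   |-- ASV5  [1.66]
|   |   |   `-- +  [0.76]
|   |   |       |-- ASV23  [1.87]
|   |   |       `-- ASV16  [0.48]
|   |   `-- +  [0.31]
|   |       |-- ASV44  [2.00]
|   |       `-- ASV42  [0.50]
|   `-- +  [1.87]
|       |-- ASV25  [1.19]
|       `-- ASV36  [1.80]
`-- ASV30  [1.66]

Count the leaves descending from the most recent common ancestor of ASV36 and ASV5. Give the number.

7

The MRCA of ASV36 and ASV5 is the node subtending (((ASV5,(ASV23,ASV16)),(ASV44,ASV42)),(ASV25,ASV36)).
That clade contains 7 terminal taxa: ASV16, ASV23, ASV25, ASV36, ASV42, ASV44, ASV5.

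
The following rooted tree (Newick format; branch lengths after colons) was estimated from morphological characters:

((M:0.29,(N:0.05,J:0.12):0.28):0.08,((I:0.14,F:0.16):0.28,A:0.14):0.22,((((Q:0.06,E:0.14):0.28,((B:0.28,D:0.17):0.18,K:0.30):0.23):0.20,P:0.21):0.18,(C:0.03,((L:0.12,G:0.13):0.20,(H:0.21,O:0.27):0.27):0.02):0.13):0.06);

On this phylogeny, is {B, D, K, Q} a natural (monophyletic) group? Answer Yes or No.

No

The MRCA of the listed taxa subtends ((Q,E),((B,D),K)).
That clade also contains E, which is not in the proposed group, so the group is not monophyletic.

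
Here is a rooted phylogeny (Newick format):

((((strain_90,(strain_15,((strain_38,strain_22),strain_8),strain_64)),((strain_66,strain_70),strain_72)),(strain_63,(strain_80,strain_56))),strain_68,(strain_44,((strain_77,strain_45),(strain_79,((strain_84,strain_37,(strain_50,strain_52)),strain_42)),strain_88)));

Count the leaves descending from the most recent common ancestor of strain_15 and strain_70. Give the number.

9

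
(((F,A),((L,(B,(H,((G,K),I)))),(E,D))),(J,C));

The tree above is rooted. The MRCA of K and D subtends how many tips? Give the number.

8

The MRCA of K and D is the node subtending ((L,(B,(H,((G,K),I)))),(E,D)).
That clade contains 8 terminal taxa: B, D, E, G, H, I, K, L.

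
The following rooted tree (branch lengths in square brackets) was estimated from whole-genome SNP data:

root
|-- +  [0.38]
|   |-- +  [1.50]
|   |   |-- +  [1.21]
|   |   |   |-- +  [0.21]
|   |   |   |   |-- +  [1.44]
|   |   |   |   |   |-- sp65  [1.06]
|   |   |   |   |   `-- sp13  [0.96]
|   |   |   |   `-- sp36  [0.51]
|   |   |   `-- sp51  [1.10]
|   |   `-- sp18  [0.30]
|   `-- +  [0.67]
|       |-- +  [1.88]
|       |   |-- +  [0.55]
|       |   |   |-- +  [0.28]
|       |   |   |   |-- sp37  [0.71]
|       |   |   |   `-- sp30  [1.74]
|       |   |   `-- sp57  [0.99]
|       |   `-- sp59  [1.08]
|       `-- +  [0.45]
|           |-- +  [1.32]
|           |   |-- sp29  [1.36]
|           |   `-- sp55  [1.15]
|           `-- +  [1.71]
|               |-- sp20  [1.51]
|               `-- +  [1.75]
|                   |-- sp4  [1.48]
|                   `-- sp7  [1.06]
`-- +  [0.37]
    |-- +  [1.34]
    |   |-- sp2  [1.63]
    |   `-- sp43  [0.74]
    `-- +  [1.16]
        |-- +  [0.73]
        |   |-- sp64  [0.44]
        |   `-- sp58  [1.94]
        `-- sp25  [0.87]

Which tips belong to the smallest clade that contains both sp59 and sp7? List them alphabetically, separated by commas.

Tracing sp59: it sits inside (((sp37,sp30),sp57),sp59).
Tracing sp7: it sits inside (sp4,sp7).
The smallest clade enclosing both is ((((sp37,sp30),sp57),sp59),((sp29,sp55),(sp20,(sp4,sp7)))); the answer is its 9 terminal taxa in alphabetical order.

sp20, sp29, sp30, sp37, sp4, sp55, sp57, sp59, sp7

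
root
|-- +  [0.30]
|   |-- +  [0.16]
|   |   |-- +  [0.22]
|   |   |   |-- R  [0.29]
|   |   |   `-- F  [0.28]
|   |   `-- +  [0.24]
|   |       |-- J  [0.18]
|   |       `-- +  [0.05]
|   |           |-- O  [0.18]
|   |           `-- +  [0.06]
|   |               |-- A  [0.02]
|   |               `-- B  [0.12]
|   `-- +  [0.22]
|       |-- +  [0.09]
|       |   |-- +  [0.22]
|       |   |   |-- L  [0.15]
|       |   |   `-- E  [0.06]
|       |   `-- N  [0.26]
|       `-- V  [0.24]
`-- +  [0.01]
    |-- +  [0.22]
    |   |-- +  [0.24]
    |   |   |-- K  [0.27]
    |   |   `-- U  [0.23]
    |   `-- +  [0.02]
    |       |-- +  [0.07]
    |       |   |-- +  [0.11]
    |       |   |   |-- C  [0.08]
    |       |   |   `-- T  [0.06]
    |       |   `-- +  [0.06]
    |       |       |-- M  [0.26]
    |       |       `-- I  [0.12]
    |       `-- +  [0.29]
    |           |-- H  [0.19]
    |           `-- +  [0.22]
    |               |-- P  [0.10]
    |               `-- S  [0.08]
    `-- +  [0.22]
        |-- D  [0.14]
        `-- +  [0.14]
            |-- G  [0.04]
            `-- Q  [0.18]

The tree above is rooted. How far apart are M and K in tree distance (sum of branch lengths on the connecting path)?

The path runs M → … → MRCA → … → K; the MRCA is the node subtending ((K,U),(((C,T),(M,I)),(H,(P,S)))).
Branch lengths along that path: 0.26 + 0.06 + 0.07 + 0.02 + 0.24 + 0.27 = 0.92.

0.92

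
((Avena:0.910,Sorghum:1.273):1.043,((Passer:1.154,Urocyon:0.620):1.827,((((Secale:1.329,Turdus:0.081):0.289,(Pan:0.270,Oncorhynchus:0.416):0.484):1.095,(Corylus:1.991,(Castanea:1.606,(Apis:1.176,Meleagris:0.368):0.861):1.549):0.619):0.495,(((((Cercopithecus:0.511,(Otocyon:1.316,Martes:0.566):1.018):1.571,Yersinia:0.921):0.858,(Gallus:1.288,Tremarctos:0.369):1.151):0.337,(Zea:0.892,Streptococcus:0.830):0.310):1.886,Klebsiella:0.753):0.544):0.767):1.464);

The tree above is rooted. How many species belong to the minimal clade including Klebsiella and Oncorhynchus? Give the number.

The MRCA of Klebsiella and Oncorhynchus is the node subtending ((((Secale,Turdus),(Pan,Oncorhynchus)),(Corylus,(Castanea,(Apis,Meleagris)))),(((((Cercopithecus,(Otocyon,Martes)),Yersinia),(Gallus,Tremarctos)),(Zea,Streptococcus)),Klebsiella)).
That clade contains 17 terminal taxa: Apis, Castanea, Cercopithecus, Corylus, Gallus, Klebsiella, Martes, Meleagris, Oncorhynchus, Otocyon, Pan, Secale, Streptococcus, Tremarctos, Turdus, Yersinia, Zea.

17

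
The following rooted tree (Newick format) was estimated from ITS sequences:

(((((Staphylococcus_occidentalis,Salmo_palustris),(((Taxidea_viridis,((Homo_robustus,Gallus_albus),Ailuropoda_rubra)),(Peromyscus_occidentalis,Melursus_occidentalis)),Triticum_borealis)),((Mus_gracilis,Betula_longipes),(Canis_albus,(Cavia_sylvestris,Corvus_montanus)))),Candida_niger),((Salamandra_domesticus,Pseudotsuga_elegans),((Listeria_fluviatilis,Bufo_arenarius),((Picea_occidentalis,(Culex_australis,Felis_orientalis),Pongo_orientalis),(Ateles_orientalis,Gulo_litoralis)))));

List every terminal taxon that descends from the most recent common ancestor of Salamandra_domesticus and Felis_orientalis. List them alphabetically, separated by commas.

Ateles_orientalis, Bufo_arenarius, Culex_australis, Felis_orientalis, Gulo_litoralis, Listeria_fluviatilis, Picea_occidentalis, Pongo_orientalis, Pseudotsuga_elegans, Salamandra_domesticus

Tracing Salamandra_domesticus: it sits inside (Salamandra_domesticus,Pseudotsuga_elegans).
Tracing Felis_orientalis: it sits inside (Culex_australis,Felis_orientalis).
The smallest clade enclosing both is ((Salamandra_domesticus,Pseudotsuga_elegans),((Listeria_fluviatilis,Bufo_arenarius),((Picea_occidentalis,(Culex_australis,Felis_orientalis),Pongo_orientalis),(Ateles_orientalis,Gulo_litoralis)))); the answer is its 10 terminal taxa in alphabetical order.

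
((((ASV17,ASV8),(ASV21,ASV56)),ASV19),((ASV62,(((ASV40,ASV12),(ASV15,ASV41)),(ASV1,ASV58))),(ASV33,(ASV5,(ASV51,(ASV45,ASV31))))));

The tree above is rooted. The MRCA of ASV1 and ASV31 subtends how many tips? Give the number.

The MRCA of ASV1 and ASV31 is the node subtending ((ASV62,(((ASV40,ASV12),(ASV15,ASV41)),(ASV1,ASV58))),(ASV33,(ASV5,(ASV51,(ASV45,ASV31))))).
That clade contains 12 terminal taxa: ASV1, ASV12, ASV15, ASV31, ASV33, ASV40, ASV41, ASV45, ASV5, ASV51, ASV58, ASV62.

12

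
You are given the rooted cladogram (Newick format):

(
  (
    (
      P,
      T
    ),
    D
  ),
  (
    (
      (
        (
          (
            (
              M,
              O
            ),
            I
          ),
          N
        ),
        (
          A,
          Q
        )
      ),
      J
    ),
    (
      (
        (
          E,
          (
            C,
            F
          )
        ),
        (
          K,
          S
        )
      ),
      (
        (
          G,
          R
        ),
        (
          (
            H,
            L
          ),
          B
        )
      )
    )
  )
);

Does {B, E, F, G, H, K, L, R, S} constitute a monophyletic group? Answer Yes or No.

The MRCA of the listed taxa subtends (((E,(C,F)),(K,S)),((G,R),((H,L),B))).
That clade also contains C, which is not in the proposed group, so the group is not monophyletic.

No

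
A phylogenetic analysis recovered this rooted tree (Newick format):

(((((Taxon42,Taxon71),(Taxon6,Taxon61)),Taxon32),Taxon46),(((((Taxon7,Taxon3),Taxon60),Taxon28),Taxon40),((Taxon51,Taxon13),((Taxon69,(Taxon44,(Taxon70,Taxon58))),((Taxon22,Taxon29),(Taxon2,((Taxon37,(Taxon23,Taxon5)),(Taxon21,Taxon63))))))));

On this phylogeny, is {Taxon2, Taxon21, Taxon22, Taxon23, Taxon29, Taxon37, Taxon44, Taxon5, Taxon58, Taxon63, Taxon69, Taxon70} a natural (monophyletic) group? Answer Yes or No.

The most recent common ancestor of these taxa subtends ((Taxon69,(Taxon44,(Taxon70,Taxon58))),((Taxon22,Taxon29),(Taxon2,((Taxon37,(Taxon23,Taxon5)),(Taxon21,Taxon63))))).
That clade has exactly 12 tips — every listed taxon and nothing else — so the group is monophyletic.

Yes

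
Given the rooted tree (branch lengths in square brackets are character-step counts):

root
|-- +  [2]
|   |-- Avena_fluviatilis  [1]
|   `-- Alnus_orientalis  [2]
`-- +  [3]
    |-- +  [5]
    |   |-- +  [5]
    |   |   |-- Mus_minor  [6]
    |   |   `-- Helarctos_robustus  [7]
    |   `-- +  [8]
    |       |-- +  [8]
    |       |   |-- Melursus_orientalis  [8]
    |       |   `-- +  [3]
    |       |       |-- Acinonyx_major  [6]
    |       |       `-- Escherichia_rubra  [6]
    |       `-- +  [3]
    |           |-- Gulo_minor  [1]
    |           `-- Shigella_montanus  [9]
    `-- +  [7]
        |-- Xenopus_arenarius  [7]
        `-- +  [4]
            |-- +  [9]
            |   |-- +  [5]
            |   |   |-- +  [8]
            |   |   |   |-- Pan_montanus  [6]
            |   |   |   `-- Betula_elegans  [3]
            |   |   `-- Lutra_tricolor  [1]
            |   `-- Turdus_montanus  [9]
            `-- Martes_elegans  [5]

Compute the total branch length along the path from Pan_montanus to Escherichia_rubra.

The path runs Pan_montanus → … → MRCA → … → Escherichia_rubra; the MRCA is the node subtending (((Mus_minor,Helarctos_robustus),((Melursus_orientalis,(Acinonyx_major,Escherichia_rubra)),(Gulo_minor,Shigella_montanus))),(Xenopus_arenarius,((((Pan_montanus,Betula_elegans),Lutra_tricolor),Turdus_montanus),Martes_elegans))).
Branch lengths along that path: 6 + 8 + 5 + 9 + 4 + 7 + 5 + 8 + 8 + 3 + 6 = 69.

69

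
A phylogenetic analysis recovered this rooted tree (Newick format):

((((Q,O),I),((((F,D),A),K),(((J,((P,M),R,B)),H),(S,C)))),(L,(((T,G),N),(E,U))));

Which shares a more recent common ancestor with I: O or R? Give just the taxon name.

O

The MRCA of I and O subtends ((Q,O),I) (3 taxa).
The MRCA of I and R subtends (((Q,O),I),((((F,D),A),K),(((J,((P,M),R,B)),H),(S,C)))) (15 taxa).
The first is nested inside the second, so I shares a more recent common ancestor with O.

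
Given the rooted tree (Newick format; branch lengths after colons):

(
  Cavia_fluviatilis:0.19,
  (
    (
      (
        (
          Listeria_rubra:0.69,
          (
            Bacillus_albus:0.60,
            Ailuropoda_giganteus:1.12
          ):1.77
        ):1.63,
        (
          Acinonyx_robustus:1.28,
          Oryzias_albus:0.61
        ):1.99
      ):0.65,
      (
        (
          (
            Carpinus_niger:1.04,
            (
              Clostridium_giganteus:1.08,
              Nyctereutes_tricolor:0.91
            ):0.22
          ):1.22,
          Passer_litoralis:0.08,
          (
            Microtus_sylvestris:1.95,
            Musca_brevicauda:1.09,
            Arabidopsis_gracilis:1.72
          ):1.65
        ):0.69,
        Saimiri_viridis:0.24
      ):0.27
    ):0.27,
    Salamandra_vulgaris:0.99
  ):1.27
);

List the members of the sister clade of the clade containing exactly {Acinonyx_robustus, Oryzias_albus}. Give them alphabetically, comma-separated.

The clade containing exactly {Acinonyx_robustus, Oryzias_albus} attaches to the tree at the node subtending ((Listeria_rubra,(Bacillus_albus,Ailuropoda_giganteus)),(Acinonyx_robustus,Oryzias_albus)).
The other lineage descending from that same node — the sister group — is (Listeria_rubra,(Bacillus_albus,Ailuropoda_giganteus)); its 3 tips in alphabetical order are the answer.

Ailuropoda_giganteus, Bacillus_albus, Listeria_rubra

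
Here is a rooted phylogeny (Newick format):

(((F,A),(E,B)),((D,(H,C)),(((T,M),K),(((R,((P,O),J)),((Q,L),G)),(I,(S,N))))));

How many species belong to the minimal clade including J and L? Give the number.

7

The MRCA of J and L is the node subtending ((R,((P,O),J)),((Q,L),G)).
That clade contains 7 terminal taxa: G, J, L, O, P, Q, R.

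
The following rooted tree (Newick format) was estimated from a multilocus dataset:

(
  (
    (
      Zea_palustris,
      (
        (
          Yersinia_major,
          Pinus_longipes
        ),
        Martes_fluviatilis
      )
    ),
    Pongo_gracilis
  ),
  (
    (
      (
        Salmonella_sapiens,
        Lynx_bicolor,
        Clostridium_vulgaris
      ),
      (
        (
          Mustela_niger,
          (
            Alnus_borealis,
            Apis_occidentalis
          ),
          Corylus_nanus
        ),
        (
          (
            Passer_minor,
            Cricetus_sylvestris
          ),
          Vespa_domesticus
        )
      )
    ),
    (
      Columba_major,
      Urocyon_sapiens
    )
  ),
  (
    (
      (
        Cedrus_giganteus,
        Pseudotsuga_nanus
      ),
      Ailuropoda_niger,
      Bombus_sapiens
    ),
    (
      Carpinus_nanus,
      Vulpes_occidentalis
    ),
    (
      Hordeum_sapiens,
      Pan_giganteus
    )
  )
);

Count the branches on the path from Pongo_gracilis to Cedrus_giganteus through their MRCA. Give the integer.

The MRCA of Pongo_gracilis and Cedrus_giganteus is the root of the tree.
From Pongo_gracilis up to that node: 2 branches. From Cedrus_giganteus up to the same node: 4 branches. Total: 2 + 4 = 6.

6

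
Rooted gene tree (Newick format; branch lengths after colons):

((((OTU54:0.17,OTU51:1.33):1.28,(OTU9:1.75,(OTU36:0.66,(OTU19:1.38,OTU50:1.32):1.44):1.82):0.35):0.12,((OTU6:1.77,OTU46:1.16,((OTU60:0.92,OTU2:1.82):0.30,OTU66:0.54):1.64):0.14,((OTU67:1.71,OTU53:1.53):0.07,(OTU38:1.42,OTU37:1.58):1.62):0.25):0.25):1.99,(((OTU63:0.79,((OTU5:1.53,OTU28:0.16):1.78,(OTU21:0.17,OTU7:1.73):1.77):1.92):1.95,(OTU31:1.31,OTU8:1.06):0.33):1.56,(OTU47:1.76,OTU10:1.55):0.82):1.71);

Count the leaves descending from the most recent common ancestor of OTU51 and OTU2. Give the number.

15

The MRCA of OTU51 and OTU2 is the node subtending (((OTU54,OTU51),(OTU9,(OTU36,(OTU19,OTU50)))),((OTU6,OTU46,((OTU60,OTU2),OTU66)),((OTU67,OTU53),(OTU38,OTU37)))).
That clade contains 15 terminal taxa: OTU19, OTU2, OTU36, OTU37, OTU38, OTU46, OTU50, OTU51, OTU53, OTU54, OTU6, OTU60, OTU66, OTU67, OTU9.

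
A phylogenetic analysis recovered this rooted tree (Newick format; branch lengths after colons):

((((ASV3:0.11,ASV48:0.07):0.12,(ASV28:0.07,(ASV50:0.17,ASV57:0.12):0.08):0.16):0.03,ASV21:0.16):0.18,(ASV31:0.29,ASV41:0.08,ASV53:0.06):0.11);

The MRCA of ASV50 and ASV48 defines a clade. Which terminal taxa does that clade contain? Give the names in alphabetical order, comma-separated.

ASV28, ASV3, ASV48, ASV50, ASV57

Tracing ASV50: it sits inside (ASV50,ASV57).
Tracing ASV48: it sits inside (ASV3,ASV48).
The smallest clade enclosing both is ((ASV3,ASV48),(ASV28,(ASV50,ASV57))); the answer is its 5 terminal taxa in alphabetical order.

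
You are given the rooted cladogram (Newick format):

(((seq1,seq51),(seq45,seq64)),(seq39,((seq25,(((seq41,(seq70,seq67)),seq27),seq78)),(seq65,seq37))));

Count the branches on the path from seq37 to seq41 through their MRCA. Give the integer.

The MRCA of seq37 and seq41 is the node subtending ((seq25,(((seq41,(seq70,seq67)),seq27),seq78)),(seq65,seq37)).
From seq37 up to that node: 2 branches. From seq41 up to the same node: 5 branches. Total: 2 + 5 = 7.

7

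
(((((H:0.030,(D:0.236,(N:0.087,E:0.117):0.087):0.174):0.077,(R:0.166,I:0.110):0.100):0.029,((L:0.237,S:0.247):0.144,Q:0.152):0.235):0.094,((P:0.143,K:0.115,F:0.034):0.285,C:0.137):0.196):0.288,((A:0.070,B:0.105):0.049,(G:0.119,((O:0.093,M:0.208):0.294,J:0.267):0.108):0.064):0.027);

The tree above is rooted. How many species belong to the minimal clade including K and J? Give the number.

19

The MRCA of K and J is the root, so the clade is the entire tree.
That clade contains 19 terminal taxa: A, B, C, D, E, F, G, H, I, J, K, L, M, N, O, P, Q, R, S.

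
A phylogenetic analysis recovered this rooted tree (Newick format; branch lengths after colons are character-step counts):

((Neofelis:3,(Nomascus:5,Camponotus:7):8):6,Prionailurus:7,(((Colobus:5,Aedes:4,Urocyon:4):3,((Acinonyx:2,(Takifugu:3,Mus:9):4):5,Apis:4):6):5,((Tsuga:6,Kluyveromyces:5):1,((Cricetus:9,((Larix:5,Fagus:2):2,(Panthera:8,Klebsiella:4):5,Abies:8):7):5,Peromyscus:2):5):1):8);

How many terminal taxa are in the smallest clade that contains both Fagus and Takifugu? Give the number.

The MRCA of Fagus and Takifugu is the node subtending (((Colobus,Aedes,Urocyon),((Acinonyx,(Takifugu,Mus)),Apis)),((Tsuga,Kluyveromyces),((Cricetus,((Larix,Fagus),(Panthera,Klebsiella),Abies)),Peromyscus))).
That clade contains 16 terminal taxa: Abies, Acinonyx, Aedes, Apis, Colobus, Cricetus, Fagus, Klebsiella, Kluyveromyces, Larix, Mus, Panthera, Peromyscus, Takifugu, Tsuga, Urocyon.

16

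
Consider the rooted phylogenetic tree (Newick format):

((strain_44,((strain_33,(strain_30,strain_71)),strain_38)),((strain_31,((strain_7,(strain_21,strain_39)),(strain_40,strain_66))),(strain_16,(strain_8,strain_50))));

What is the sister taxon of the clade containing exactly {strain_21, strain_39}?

strain_7

The clade containing exactly {strain_21, strain_39} attaches to the tree at the node subtending (strain_7,(strain_21,strain_39)).
The other lineage descending from that same node — the sister group — is the single tip strain_7.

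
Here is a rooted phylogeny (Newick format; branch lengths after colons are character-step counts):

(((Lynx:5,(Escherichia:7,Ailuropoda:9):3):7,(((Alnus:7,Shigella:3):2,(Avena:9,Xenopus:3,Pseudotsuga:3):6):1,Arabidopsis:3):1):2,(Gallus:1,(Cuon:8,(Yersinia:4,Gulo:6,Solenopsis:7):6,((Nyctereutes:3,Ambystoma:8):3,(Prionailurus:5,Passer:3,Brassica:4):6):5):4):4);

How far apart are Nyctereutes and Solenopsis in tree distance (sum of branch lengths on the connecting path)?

The path runs Nyctereutes → … → MRCA → … → Solenopsis; the MRCA is the node subtending (Cuon,(Yersinia,Gulo,Solenopsis),((Nyctereutes,Ambystoma),(Prionailurus,Passer,Brassica))).
Branch lengths along that path: 3 + 3 + 5 + 6 + 7 = 24.

24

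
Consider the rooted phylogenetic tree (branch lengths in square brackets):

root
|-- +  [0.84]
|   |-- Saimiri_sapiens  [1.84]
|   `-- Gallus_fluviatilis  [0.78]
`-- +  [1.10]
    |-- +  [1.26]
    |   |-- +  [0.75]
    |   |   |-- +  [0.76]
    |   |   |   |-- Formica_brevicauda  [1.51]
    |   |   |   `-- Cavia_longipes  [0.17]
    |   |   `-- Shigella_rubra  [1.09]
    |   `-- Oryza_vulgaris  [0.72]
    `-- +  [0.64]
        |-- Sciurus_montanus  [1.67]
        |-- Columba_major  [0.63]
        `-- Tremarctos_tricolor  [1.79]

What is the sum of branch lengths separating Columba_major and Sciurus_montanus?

2.30

The path runs Columba_major → … → MRCA → … → Sciurus_montanus; the MRCA is the node subtending (Sciurus_montanus,Columba_major,Tremarctos_tricolor).
Branch lengths along that path: 0.63 + 1.67 = 2.30.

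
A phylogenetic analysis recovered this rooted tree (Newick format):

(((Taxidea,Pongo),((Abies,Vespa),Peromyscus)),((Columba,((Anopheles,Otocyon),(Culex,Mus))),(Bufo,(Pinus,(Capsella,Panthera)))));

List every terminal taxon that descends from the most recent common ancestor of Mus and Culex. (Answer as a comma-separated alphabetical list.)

Culex, Mus

Tracing Mus: it sits inside (Culex,Mus).
Tracing Culex: it sits inside (Culex,Mus).
The smallest clade enclosing both is (Culex,Mus); the answer is its 2 terminal taxa in alphabetical order.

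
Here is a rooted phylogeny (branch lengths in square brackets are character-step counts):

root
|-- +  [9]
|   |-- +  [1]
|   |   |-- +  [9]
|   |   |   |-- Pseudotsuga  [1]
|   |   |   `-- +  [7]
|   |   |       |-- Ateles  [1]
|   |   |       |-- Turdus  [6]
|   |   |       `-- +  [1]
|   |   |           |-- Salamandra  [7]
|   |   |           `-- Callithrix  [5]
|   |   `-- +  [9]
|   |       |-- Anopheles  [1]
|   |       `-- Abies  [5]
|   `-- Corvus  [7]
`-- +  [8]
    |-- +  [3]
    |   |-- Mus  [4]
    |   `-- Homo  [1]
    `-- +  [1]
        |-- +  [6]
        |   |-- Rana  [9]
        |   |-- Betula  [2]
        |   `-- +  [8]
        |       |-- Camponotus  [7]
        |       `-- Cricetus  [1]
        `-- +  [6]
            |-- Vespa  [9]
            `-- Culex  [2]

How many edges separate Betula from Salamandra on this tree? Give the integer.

10

The MRCA of Betula and Salamandra is the root of the tree.
From Betula up to that node: 4 branches. From Salamandra up to the same node: 6 branches. Total: 4 + 6 = 10.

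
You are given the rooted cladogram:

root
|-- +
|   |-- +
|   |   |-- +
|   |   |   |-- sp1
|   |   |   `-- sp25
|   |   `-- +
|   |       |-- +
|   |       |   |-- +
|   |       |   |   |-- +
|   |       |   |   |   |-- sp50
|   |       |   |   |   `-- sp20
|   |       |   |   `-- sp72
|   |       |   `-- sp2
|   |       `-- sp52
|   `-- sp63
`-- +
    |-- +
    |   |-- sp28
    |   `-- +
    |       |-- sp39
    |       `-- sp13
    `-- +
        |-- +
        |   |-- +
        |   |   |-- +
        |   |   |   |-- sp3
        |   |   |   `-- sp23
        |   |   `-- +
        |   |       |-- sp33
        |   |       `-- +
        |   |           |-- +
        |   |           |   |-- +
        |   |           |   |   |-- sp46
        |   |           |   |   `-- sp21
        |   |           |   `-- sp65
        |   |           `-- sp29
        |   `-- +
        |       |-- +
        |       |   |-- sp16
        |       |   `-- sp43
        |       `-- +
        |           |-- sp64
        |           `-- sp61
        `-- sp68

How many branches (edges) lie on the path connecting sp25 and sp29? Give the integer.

The MRCA of sp25 and sp29 is the root of the tree.
From sp25 up to that node: 4 branches. From sp29 up to the same node: 7 branches. Total: 4 + 7 = 11.

11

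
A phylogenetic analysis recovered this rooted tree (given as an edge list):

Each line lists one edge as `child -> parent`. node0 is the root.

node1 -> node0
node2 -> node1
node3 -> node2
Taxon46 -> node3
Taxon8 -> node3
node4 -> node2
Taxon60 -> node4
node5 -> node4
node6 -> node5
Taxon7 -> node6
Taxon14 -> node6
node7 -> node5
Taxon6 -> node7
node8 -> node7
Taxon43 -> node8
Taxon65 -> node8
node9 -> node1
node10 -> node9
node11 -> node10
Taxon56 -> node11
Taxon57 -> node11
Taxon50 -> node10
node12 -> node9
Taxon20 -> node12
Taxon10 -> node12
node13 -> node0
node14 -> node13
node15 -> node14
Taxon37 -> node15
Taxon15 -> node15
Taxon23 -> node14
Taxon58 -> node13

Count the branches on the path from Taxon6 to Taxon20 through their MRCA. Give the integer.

The MRCA of Taxon6 and Taxon20 is the node subtending (((Taxon46,Taxon8),(Taxon60,((Taxon7,Taxon14),(Taxon6,(Taxon43,Taxon65))))),(((Taxon56,Taxon57),Taxon50),(Taxon20,Taxon10))).
From Taxon6 up to that node: 5 branches. From Taxon20 up to the same node: 3 branches. Total: 5 + 3 = 8.

8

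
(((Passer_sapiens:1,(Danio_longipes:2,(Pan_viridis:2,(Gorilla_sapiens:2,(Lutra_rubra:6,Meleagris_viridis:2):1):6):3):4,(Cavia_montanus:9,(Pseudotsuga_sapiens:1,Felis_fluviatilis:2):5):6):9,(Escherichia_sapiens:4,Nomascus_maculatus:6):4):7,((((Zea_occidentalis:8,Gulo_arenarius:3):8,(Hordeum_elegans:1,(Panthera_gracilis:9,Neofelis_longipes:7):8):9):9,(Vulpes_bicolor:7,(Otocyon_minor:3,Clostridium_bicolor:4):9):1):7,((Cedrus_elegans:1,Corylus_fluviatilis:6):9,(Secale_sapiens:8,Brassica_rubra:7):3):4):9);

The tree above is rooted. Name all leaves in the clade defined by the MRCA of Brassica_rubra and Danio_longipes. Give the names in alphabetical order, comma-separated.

Brassica_rubra, Cavia_montanus, Cedrus_elegans, Clostridium_bicolor, Corylus_fluviatilis, Danio_longipes, Escherichia_sapiens, Felis_fluviatilis, Gorilla_sapiens, Gulo_arenarius, Hordeum_elegans, Lutra_rubra, Meleagris_viridis, Neofelis_longipes, Nomascus_maculatus, Otocyon_minor, Pan_viridis, Panthera_gracilis, Passer_sapiens, Pseudotsuga_sapiens, Secale_sapiens, Vulpes_bicolor, Zea_occidentalis

Tracing Brassica_rubra: it sits inside (Secale_sapiens,Brassica_rubra).
Tracing Danio_longipes: it sits inside (Danio_longipes,(Pan_viridis,(Gorilla_sapiens,(Lutra_rubra,Meleagris_viridis)))).
The smallest clade enclosing both is the whole tree (their MRCA is the root), so the answer is all 23 tips in alphabetical order.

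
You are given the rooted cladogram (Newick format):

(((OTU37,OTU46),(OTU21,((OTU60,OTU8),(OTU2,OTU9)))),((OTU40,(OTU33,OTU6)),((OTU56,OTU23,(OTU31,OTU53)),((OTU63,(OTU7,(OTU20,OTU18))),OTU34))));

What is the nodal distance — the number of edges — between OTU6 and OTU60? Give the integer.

9

The MRCA of OTU6 and OTU60 is the root of the tree.
From OTU6 up to that node: 4 branches. From OTU60 up to the same node: 5 branches. Total: 4 + 5 = 9.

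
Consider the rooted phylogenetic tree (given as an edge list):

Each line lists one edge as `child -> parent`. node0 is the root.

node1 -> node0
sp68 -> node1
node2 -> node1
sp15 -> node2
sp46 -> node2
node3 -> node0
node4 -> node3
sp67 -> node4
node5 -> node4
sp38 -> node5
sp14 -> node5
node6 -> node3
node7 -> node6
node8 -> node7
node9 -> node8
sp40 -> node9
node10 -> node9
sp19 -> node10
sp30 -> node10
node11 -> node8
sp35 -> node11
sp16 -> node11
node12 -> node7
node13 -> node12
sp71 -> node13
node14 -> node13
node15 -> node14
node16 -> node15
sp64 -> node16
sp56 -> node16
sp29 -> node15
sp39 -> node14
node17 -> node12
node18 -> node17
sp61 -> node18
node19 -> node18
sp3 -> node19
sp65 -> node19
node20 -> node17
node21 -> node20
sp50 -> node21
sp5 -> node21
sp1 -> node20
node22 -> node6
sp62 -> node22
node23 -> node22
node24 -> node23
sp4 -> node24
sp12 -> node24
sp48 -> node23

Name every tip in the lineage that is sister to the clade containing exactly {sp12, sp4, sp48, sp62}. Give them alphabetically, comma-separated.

The clade containing exactly {sp12, sp4, sp48, sp62} attaches to the tree at the node subtending ((((sp40,(sp19,sp30)),(sp35,sp16)),((sp71,(((sp64,sp56),sp29),sp39)),((sp61,(sp3,sp65)),((sp50,sp5),sp1)))),(sp62,((sp4,sp12),sp48))).
The other lineage descending from that same node — the sister group — is (((sp40,(sp19,sp30)),(sp35,sp16)),((sp71,(((sp64,sp56),sp29),sp39)),((sp61,(sp3,sp65)),((sp50,sp5),sp1)))); its 16 tips in alphabetical order are the answer.

sp1, sp16, sp19, sp29, sp3, sp30, sp35, sp39, sp40, sp5, sp50, sp56, sp61, sp64, sp65, sp71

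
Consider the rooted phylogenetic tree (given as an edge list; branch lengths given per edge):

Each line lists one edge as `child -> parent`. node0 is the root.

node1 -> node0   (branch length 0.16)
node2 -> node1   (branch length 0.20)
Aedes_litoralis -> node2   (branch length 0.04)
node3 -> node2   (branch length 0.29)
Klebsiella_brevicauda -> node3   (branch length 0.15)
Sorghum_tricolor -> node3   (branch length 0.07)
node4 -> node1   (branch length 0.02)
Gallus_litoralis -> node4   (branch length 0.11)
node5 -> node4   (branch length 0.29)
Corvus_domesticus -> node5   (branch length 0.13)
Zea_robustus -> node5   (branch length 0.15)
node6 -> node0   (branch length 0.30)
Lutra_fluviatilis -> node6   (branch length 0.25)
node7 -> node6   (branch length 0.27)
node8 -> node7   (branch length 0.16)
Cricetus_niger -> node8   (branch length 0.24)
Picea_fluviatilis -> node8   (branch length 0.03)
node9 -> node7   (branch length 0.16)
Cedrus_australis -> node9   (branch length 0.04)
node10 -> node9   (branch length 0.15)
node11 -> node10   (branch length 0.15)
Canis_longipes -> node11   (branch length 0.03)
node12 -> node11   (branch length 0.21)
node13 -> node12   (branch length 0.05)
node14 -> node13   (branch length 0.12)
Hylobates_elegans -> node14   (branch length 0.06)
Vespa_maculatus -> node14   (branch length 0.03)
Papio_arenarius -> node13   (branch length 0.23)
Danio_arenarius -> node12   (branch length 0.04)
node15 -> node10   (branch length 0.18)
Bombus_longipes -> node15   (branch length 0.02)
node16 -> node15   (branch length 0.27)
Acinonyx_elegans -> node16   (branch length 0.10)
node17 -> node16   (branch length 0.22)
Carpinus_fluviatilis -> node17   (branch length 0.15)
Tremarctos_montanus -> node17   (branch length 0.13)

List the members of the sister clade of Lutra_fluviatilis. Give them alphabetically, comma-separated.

Lutra_fluviatilis attaches to the tree at the node subtending (Lutra_fluviatilis,((Cricetus_niger,Picea_fluviatilis),(Cedrus_australis,((Canis_longipes,(((Hylobates_elegans,Vespa_maculatus),Papio_arenarius),Danio_arenarius)),(Bombus_longipes,(Acinonyx_elegans,(Carpinus_fluviatilis,Tremarctos_montanus))))))).
The other lineage descending from that same node — the sister group — is ((Cricetus_niger,Picea_fluviatilis),(Cedrus_australis,((Canis_longipes,(((Hylobates_elegans,Vespa_maculatus),Papio_arenarius),Danio_arenarius)),(Bombus_longipes,(Acinonyx_elegans,(Carpinus_fluviatilis,Tremarctos_montanus)))))); its 12 tips in alphabetical order are the answer.

Acinonyx_elegans, Bombus_longipes, Canis_longipes, Carpinus_fluviatilis, Cedrus_australis, Cricetus_niger, Danio_arenarius, Hylobates_elegans, Papio_arenarius, Picea_fluviatilis, Tremarctos_montanus, Vespa_maculatus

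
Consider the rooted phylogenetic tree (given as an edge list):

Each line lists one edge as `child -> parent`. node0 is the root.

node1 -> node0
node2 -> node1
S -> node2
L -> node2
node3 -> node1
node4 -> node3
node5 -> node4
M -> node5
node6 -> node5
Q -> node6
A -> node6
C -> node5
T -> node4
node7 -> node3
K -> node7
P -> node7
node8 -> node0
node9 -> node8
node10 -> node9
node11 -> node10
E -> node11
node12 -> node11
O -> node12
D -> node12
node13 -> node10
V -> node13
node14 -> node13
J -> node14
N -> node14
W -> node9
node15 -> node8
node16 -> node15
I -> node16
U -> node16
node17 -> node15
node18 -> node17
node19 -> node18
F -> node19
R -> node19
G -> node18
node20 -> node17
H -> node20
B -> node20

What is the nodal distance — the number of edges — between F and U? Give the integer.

6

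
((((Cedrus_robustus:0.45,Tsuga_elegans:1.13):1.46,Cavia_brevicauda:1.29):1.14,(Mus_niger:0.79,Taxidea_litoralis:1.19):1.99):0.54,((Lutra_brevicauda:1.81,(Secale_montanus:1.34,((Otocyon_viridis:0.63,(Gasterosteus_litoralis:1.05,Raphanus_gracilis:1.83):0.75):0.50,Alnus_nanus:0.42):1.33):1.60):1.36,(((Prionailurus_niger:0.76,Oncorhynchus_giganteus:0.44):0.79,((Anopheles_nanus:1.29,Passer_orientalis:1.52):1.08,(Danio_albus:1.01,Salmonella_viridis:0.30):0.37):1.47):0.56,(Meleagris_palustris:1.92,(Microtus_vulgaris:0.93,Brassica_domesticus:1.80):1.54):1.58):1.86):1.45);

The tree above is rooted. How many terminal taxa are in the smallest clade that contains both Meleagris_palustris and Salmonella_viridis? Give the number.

The MRCA of Meleagris_palustris and Salmonella_viridis is the node subtending (((Prionailurus_niger,Oncorhynchus_giganteus),((Anopheles_nanus,Passer_orientalis),(Danio_albus,Salmonella_viridis))),(Meleagris_palustris,(Microtus_vulgaris,Brassica_domesticus))).
That clade contains 9 terminal taxa: Anopheles_nanus, Brassica_domesticus, Danio_albus, Meleagris_palustris, Microtus_vulgaris, Oncorhynchus_giganteus, Passer_orientalis, Prionailurus_niger, Salmonella_viridis.

9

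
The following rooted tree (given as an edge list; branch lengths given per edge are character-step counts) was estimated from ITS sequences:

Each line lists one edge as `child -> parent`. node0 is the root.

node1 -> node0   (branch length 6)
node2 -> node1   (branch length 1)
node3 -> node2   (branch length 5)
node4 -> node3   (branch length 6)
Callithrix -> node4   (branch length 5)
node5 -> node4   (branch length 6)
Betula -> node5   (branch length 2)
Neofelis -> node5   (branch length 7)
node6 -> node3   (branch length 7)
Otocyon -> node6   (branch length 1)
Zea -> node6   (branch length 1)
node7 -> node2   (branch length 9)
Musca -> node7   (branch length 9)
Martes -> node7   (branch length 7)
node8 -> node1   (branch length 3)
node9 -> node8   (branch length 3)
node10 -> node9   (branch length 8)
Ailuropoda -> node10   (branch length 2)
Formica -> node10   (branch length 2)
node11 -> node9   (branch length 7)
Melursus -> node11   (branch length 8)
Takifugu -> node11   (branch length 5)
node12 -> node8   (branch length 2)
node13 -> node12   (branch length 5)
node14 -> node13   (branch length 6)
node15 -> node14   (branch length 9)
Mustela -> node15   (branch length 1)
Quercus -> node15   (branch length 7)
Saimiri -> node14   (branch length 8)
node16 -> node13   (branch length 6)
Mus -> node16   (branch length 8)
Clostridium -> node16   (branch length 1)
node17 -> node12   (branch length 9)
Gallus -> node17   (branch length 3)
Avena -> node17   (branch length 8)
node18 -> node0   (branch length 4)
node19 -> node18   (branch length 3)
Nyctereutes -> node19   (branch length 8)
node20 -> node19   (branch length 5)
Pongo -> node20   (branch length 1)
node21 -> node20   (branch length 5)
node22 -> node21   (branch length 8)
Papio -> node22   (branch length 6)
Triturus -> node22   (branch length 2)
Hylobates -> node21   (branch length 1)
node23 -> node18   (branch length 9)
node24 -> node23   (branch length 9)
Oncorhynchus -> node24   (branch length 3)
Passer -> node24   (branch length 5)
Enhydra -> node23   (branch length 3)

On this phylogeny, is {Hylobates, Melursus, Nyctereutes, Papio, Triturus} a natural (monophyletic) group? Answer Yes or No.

The MRCA of the listed taxa is the root, so the smallest clade containing them is the whole tree.
That clade also contains Ailuropoda, Avena, Betula, Callithrix, Clostridium, Enhydra, Formica, Gallus, Martes, Mus, Musca, Mustela, Neofelis, Oncorhynchus, Otocyon, Passer, Pongo, Quercus, Saimiri, Takifugu, Zea, which are not in the proposed group, so the group is not monophyletic.

No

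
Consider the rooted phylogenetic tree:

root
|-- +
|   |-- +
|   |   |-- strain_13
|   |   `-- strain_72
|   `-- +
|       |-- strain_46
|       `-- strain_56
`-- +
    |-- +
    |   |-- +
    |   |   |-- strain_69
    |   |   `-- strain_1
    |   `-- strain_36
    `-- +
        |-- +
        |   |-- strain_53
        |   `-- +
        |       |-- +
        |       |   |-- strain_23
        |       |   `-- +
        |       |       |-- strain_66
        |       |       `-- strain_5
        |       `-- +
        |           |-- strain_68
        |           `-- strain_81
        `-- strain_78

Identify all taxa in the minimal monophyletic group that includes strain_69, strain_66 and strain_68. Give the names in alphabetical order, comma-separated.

strain_1, strain_23, strain_36, strain_5, strain_53, strain_66, strain_68, strain_69, strain_78, strain_81

Tracing strain_69: it sits inside (strain_69,strain_1).
Tracing strain_66: it sits inside (strain_66,strain_5).
Tracing strain_68: it sits inside (strain_68,strain_81).
The smallest clade enclosing all 3 is (((strain_69,strain_1),strain_36),((strain_53,((strain_23,(strain_66,strain_5)),(strain_68,strain_81))),strain_78)); the answer is its 10 terminal taxa in alphabetical order.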